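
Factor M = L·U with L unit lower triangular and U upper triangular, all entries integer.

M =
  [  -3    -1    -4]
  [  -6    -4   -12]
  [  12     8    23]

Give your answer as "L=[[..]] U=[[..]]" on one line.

  r1 -= 2·r0 → [0,-2,-4]
  r2 -= -4·r0 → [0,4,7]
  r2 -= -2·r1 → [0,0,-1]

L=[[1,0,0],[2,1,0],[-4,-2,1]] U=[[-3,-1,-4],[0,-2,-4],[0,0,-1]]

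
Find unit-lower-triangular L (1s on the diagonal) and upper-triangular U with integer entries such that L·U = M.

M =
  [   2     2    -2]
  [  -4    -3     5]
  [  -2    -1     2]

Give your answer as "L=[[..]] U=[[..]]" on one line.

  r1 -= -2·r0 → [0,1,1]
  r2 -= -1·r0 → [0,1,0]
  r2 -= 1·r1 → [0,0,-1]

L=[[1,0,0],[-2,1,0],[-1,1,1]] U=[[2,2,-2],[0,1,1],[0,0,-1]]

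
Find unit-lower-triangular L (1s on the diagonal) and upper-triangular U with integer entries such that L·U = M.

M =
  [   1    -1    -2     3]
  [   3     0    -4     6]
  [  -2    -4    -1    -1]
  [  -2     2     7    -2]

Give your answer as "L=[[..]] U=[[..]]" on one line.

  R1 -= 3·R0 → [0,3,2,-3]
  R2 -= -2·R0 → [0,-6,-5,5]
  R3 -= -2·R0 → [0,0,3,4]
  R2 -= -2·R1 → [0,0,-1,-1]
  R3 -= 0·R1 → [0,0,3,4]
  R3 -= -3·R2 → [0,0,0,1]

L=[[1,0,0,0],[3,1,0,0],[-2,-2,1,0],[-2,0,-3,1]] U=[[1,-1,-2,3],[0,3,2,-3],[0,0,-1,-1],[0,0,0,1]]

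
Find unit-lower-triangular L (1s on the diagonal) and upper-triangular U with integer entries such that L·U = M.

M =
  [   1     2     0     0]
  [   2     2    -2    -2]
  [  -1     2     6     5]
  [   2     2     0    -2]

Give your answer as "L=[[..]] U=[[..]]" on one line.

  R1 -= 2·R0 → [0,-2,-2,-2]
  R2 -= -1·R0 → [0,4,6,5]
  R3 -= 2·R0 → [0,-2,0,-2]
  R2 -= -2·R1 → [0,0,2,1]
  R3 -= 1·R1 → [0,0,2,0]
  R3 -= 1·R2 → [0,0,0,-1]

L=[[1,0,0,0],[2,1,0,0],[-1,-2,1,0],[2,1,1,1]] U=[[1,2,0,0],[0,-2,-2,-2],[0,0,2,1],[0,0,0,-1]]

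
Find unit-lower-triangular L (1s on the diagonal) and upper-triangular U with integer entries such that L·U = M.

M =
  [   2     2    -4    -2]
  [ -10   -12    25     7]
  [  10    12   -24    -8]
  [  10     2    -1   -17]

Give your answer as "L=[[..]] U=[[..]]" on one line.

  row1 -= -5·row0 → [0,-2,5,-3]
  row2 -= 5·row0 → [0,2,-4,2]
  row3 -= 5·row0 → [0,-8,19,-7]
  row2 -= -1·row1 → [0,0,1,-1]
  row3 -= 4·row1 → [0,0,-1,5]
  row3 -= -1·row2 → [0,0,0,4]

L=[[1,0,0,0],[-5,1,0,0],[5,-1,1,0],[5,4,-1,1]] U=[[2,2,-4,-2],[0,-2,5,-3],[0,0,1,-1],[0,0,0,4]]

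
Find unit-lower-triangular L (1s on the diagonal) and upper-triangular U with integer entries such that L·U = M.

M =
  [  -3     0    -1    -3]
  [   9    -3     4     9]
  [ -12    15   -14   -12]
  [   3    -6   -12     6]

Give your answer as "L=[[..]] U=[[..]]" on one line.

  row1 -= -3·row0 → [0,-3,1,0]
  row2 -= 4·row0 → [0,15,-10,0]
  row3 -= -1·row0 → [0,-6,-13,3]
  row2 -= -5·row1 → [0,0,-5,0]
  row3 -= 2·row1 → [0,0,-15,3]
  row3 -= 3·row2 → [0,0,0,3]

L=[[1,0,0,0],[-3,1,0,0],[4,-5,1,0],[-1,2,3,1]] U=[[-3,0,-1,-3],[0,-3,1,0],[0,0,-5,0],[0,0,0,3]]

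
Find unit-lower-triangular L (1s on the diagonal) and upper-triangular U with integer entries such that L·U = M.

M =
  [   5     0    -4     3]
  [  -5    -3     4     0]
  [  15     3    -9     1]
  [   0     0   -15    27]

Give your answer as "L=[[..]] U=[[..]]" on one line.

L=[[1,0,0,0],[-1,1,0,0],[3,-1,1,0],[0,0,-5,1]] U=[[5,0,-4,3],[0,-3,0,3],[0,0,3,-5],[0,0,0,2]]

  r1 -= -1·r0 → [0,-3,0,3]
  r2 -= 3·r0 → [0,3,3,-8]
  r3 -= 0·r0 → [0,0,-15,27]
  r2 -= -1·r1 → [0,0,3,-5]
  r3 -= 0·r1 → [0,0,-15,27]
  r3 -= -5·r2 → [0,0,0,2]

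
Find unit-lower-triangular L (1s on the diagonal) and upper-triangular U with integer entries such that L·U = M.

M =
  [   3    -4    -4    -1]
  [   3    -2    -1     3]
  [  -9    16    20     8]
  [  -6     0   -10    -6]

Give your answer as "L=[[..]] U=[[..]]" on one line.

L=[[1,0,0,0],[1,1,0,0],[-3,2,1,0],[-2,-4,-3,1]] U=[[3,-4,-4,-1],[0,2,3,4],[0,0,2,-3],[0,0,0,-1]]

  R1 -= 1·R0 → [0,2,3,4]
  R2 -= -3·R0 → [0,4,8,5]
  R3 -= -2·R0 → [0,-8,-18,-8]
  R2 -= 2·R1 → [0,0,2,-3]
  R3 -= -4·R1 → [0,0,-6,8]
  R3 -= -3·R2 → [0,0,0,-1]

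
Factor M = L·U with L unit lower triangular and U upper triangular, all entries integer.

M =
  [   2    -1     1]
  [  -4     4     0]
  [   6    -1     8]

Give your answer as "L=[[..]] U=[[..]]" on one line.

L=[[1,0,0],[-2,1,0],[3,1,1]] U=[[2,-1,1],[0,2,2],[0,0,3]]

  row1 -= -2·row0 → [0,2,2]
  row2 -= 3·row0 → [0,2,5]
  row2 -= 1·row1 → [0,0,3]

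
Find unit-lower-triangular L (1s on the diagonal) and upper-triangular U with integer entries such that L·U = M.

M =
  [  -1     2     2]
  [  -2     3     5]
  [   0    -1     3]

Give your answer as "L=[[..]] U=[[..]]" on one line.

L=[[1,0,0],[2,1,0],[0,1,1]] U=[[-1,2,2],[0,-1,1],[0,0,2]]

  r1 -= 2·r0 → [0,-1,1]
  r2 -= 0·r0 → [0,-1,3]
  r2 -= 1·r1 → [0,0,2]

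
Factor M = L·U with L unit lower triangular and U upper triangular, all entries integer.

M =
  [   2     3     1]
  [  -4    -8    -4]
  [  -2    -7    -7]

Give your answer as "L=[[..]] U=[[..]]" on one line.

L=[[1,0,0],[-2,1,0],[-1,2,1]] U=[[2,3,1],[0,-2,-2],[0,0,-2]]

  row1 -= -2·row0 → [0,-2,-2]
  row2 -= -1·row0 → [0,-4,-6]
  row2 -= 2·row1 → [0,0,-2]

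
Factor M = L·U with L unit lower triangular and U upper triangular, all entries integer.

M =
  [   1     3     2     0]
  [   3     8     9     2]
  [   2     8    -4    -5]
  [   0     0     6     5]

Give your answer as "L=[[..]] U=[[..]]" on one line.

  row1 -= 3·row0 → [0,-1,3,2]
  row2 -= 2·row0 → [0,2,-8,-5]
  row3 -= 0·row0 → [0,0,6,5]
  row2 -= -2·row1 → [0,0,-2,-1]
  row3 -= 0·row1 → [0,0,6,5]
  row3 -= -3·row2 → [0,0,0,2]

L=[[1,0,0,0],[3,1,0,0],[2,-2,1,0],[0,0,-3,1]] U=[[1,3,2,0],[0,-1,3,2],[0,0,-2,-1],[0,0,0,2]]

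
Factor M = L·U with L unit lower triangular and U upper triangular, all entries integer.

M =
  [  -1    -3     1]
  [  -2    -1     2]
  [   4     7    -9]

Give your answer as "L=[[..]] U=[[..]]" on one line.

L=[[1,0,0],[2,1,0],[-4,-1,1]] U=[[-1,-3,1],[0,5,0],[0,0,-5]]

  r1 -= 2·r0 → [0,5,0]
  r2 -= -4·r0 → [0,-5,-5]
  r2 -= -1·r1 → [0,0,-5]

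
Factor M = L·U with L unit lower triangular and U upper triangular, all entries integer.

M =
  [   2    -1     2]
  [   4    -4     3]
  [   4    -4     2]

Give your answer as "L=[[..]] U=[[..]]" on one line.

  R1 -= 2·R0 → [0,-2,-1]
  R2 -= 2·R0 → [0,-2,-2]
  R2 -= 1·R1 → [0,0,-1]

L=[[1,0,0],[2,1,0],[2,1,1]] U=[[2,-1,2],[0,-2,-1],[0,0,-1]]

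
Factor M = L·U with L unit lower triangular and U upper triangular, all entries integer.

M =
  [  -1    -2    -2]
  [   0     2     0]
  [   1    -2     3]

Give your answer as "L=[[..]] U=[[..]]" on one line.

  R1 -= 0·R0 → [0,2,0]
  R2 -= -1·R0 → [0,-4,1]
  R2 -= -2·R1 → [0,0,1]

L=[[1,0,0],[0,1,0],[-1,-2,1]] U=[[-1,-2,-2],[0,2,0],[0,0,1]]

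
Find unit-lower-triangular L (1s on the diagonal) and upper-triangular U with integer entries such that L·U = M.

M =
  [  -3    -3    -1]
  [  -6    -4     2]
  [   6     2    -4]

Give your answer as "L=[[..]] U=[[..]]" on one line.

  row1 -= 2·row0 → [0,2,4]
  row2 -= -2·row0 → [0,-4,-6]
  row2 -= -2·row1 → [0,0,2]

L=[[1,0,0],[2,1,0],[-2,-2,1]] U=[[-3,-3,-1],[0,2,4],[0,0,2]]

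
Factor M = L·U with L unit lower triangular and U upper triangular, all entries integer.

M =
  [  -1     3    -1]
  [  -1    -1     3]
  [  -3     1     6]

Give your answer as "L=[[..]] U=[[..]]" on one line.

L=[[1,0,0],[1,1,0],[3,2,1]] U=[[-1,3,-1],[0,-4,4],[0,0,1]]

  r1 -= 1·r0 → [0,-4,4]
  r2 -= 3·r0 → [0,-8,9]
  r2 -= 2·r1 → [0,0,1]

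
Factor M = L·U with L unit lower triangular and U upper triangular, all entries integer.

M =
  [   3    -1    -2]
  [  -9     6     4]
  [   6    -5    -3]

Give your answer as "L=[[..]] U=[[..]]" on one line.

  R1 -= -3·R0 → [0,3,-2]
  R2 -= 2·R0 → [0,-3,1]
  R2 -= -1·R1 → [0,0,-1]

L=[[1,0,0],[-3,1,0],[2,-1,1]] U=[[3,-1,-2],[0,3,-2],[0,0,-1]]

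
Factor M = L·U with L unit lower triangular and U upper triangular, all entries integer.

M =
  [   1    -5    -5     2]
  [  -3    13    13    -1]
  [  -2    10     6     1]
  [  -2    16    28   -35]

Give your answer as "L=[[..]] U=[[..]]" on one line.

L=[[1,0,0,0],[-3,1,0,0],[-2,0,1,0],[-2,-3,-3,1]] U=[[1,-5,-5,2],[0,-2,-2,5],[0,0,-4,5],[0,0,0,-1]]

  row1 -= -3·row0 → [0,-2,-2,5]
  row2 -= -2·row0 → [0,0,-4,5]
  row3 -= -2·row0 → [0,6,18,-31]
  row2 -= 0·row1 → [0,0,-4,5]
  row3 -= -3·row1 → [0,0,12,-16]
  row3 -= -3·row2 → [0,0,0,-1]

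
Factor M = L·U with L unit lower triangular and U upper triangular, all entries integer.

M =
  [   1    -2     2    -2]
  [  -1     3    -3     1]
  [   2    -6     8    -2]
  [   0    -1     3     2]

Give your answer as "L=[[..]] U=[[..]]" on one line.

  row1 -= -1·row0 → [0,1,-1,-1]
  row2 -= 2·row0 → [0,-2,4,2]
  row3 -= 0·row0 → [0,-1,3,2]
  row2 -= -2·row1 → [0,0,2,0]
  row3 -= -1·row1 → [0,0,2,1]
  row3 -= 1·row2 → [0,0,0,1]

L=[[1,0,0,0],[-1,1,0,0],[2,-2,1,0],[0,-1,1,1]] U=[[1,-2,2,-2],[0,1,-1,-1],[0,0,2,0],[0,0,0,1]]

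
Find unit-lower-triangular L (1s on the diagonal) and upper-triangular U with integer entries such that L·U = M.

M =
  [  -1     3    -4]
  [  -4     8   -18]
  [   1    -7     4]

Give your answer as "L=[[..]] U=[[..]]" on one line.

  row1 -= 4·row0 → [0,-4,-2]
  row2 -= -1·row0 → [0,-4,0]
  row2 -= 1·row1 → [0,0,2]

L=[[1,0,0],[4,1,0],[-1,1,1]] U=[[-1,3,-4],[0,-4,-2],[0,0,2]]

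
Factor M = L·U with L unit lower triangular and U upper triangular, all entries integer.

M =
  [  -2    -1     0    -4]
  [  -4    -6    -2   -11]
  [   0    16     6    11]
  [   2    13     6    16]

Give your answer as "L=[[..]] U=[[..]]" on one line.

L=[[1,0,0,0],[2,1,0,0],[0,-4,1,0],[-1,-3,0,1]] U=[[-2,-1,0,-4],[0,-4,-2,-3],[0,0,-2,-1],[0,0,0,3]]

  r1 -= 2·r0 → [0,-4,-2,-3]
  r2 -= 0·r0 → [0,16,6,11]
  r3 -= -1·r0 → [0,12,6,12]
  r2 -= -4·r1 → [0,0,-2,-1]
  r3 -= -3·r1 → [0,0,0,3]
  r3 -= 0·r2 → [0,0,0,3]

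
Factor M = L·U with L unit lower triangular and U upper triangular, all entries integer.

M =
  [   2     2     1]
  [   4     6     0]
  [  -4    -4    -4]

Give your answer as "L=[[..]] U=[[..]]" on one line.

  r1 -= 2·r0 → [0,2,-2]
  r2 -= -2·r0 → [0,0,-2]
  r2 -= 0·r1 → [0,0,-2]

L=[[1,0,0],[2,1,0],[-2,0,1]] U=[[2,2,1],[0,2,-2],[0,0,-2]]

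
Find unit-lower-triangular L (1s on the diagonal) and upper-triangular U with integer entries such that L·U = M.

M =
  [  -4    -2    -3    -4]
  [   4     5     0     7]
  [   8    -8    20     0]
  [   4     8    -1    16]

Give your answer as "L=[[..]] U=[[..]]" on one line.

  R1 -= -1·R0 → [0,3,-3,3]
  R2 -= -2·R0 → [0,-12,14,-8]
  R3 -= -1·R0 → [0,6,-4,12]
  R2 -= -4·R1 → [0,0,2,4]
  R3 -= 2·R1 → [0,0,2,6]
  R3 -= 1·R2 → [0,0,0,2]

L=[[1,0,0,0],[-1,1,0,0],[-2,-4,1,0],[-1,2,1,1]] U=[[-4,-2,-3,-4],[0,3,-3,3],[0,0,2,4],[0,0,0,2]]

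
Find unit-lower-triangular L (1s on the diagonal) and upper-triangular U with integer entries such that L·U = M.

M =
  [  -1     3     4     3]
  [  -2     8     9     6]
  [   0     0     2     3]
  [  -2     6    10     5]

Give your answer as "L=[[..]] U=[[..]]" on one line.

  r1 -= 2·r0 → [0,2,1,0]
  r2 -= 0·r0 → [0,0,2,3]
  r3 -= 2·r0 → [0,0,2,-1]
  r2 -= 0·r1 → [0,0,2,3]
  r3 -= 0·r1 → [0,0,2,-1]
  r3 -= 1·r2 → [0,0,0,-4]

L=[[1,0,0,0],[2,1,0,0],[0,0,1,0],[2,0,1,1]] U=[[-1,3,4,3],[0,2,1,0],[0,0,2,3],[0,0,0,-4]]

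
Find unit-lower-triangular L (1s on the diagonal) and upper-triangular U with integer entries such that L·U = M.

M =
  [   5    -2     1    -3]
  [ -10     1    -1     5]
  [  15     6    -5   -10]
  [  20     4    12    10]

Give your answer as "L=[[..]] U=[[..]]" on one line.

L=[[1,0,0,0],[-2,1,0,0],[3,-4,1,0],[4,-4,-3,1]] U=[[5,-2,1,-3],[0,-3,1,-1],[0,0,-4,-5],[0,0,0,3]]

  r1 -= -2·r0 → [0,-3,1,-1]
  r2 -= 3·r0 → [0,12,-8,-1]
  r3 -= 4·r0 → [0,12,8,22]
  r2 -= -4·r1 → [0,0,-4,-5]
  r3 -= -4·r1 → [0,0,12,18]
  r3 -= -3·r2 → [0,0,0,3]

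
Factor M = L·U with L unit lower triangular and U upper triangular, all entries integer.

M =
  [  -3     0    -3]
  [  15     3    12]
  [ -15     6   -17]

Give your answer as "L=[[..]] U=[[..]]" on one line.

L=[[1,0,0],[-5,1,0],[5,2,1]] U=[[-3,0,-3],[0,3,-3],[0,0,4]]

  r1 -= -5·r0 → [0,3,-3]
  r2 -= 5·r0 → [0,6,-2]
  r2 -= 2·r1 → [0,0,4]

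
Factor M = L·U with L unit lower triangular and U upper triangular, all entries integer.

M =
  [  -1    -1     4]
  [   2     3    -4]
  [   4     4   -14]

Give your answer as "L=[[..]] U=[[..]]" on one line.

L=[[1,0,0],[-2,1,0],[-4,0,1]] U=[[-1,-1,4],[0,1,4],[0,0,2]]

  row1 -= -2·row0 → [0,1,4]
  row2 -= -4·row0 → [0,0,2]
  row2 -= 0·row1 → [0,0,2]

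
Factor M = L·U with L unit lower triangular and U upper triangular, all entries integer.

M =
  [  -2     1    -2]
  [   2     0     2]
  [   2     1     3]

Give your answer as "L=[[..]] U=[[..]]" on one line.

  R1 -= -1·R0 → [0,1,0]
  R2 -= -1·R0 → [0,2,1]
  R2 -= 2·R1 → [0,0,1]

L=[[1,0,0],[-1,1,0],[-1,2,1]] U=[[-2,1,-2],[0,1,0],[0,0,1]]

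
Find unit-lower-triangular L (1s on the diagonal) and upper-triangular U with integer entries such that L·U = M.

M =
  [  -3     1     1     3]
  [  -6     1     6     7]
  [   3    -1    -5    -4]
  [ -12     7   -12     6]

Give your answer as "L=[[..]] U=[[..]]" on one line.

  row1 -= 2·row0 → [0,-1,4,1]
  row2 -= -1·row0 → [0,0,-4,-1]
  row3 -= 4·row0 → [0,3,-16,-6]
  row2 -= 0·row1 → [0,0,-4,-1]
  row3 -= -3·row1 → [0,0,-4,-3]
  row3 -= 1·row2 → [0,0,0,-2]

L=[[1,0,0,0],[2,1,0,0],[-1,0,1,0],[4,-3,1,1]] U=[[-3,1,1,3],[0,-1,4,1],[0,0,-4,-1],[0,0,0,-2]]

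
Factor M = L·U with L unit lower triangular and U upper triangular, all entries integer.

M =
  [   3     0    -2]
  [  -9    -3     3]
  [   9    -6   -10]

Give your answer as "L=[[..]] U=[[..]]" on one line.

L=[[1,0,0],[-3,1,0],[3,2,1]] U=[[3,0,-2],[0,-3,-3],[0,0,2]]

  row1 -= -3·row0 → [0,-3,-3]
  row2 -= 3·row0 → [0,-6,-4]
  row2 -= 2·row1 → [0,0,2]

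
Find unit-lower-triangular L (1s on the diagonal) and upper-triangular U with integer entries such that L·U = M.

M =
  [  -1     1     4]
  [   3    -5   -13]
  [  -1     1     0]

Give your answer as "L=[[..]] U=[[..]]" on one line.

  r1 -= -3·r0 → [0,-2,-1]
  r2 -= 1·r0 → [0,0,-4]
  r2 -= 0·r1 → [0,0,-4]

L=[[1,0,0],[-3,1,0],[1,0,1]] U=[[-1,1,4],[0,-2,-1],[0,0,-4]]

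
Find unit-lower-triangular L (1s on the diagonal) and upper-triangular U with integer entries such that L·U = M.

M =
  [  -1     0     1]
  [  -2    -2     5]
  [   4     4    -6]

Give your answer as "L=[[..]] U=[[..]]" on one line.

L=[[1,0,0],[2,1,0],[-4,-2,1]] U=[[-1,0,1],[0,-2,3],[0,0,4]]

  r1 -= 2·r0 → [0,-2,3]
  r2 -= -4·r0 → [0,4,-2]
  r2 -= -2·r1 → [0,0,4]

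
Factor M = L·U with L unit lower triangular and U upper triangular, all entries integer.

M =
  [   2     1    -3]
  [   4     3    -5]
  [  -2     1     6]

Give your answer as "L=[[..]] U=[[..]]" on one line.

  r1 -= 2·r0 → [0,1,1]
  r2 -= -1·r0 → [0,2,3]
  r2 -= 2·r1 → [0,0,1]

L=[[1,0,0],[2,1,0],[-1,2,1]] U=[[2,1,-3],[0,1,1],[0,0,1]]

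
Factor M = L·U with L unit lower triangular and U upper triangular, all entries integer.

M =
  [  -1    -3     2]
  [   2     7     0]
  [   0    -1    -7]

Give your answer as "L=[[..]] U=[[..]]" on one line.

L=[[1,0,0],[-2,1,0],[0,-1,1]] U=[[-1,-3,2],[0,1,4],[0,0,-3]]

  r1 -= -2·r0 → [0,1,4]
  r2 -= 0·r0 → [0,-1,-7]
  r2 -= -1·r1 → [0,0,-3]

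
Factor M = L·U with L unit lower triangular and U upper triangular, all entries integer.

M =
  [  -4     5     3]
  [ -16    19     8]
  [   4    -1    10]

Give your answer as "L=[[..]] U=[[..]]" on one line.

L=[[1,0,0],[4,1,0],[-1,-4,1]] U=[[-4,5,3],[0,-1,-4],[0,0,-3]]

  row1 -= 4·row0 → [0,-1,-4]
  row2 -= -1·row0 → [0,4,13]
  row2 -= -4·row1 → [0,0,-3]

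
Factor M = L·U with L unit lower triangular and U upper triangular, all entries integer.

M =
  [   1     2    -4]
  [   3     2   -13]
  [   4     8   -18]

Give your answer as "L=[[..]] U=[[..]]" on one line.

L=[[1,0,0],[3,1,0],[4,0,1]] U=[[1,2,-4],[0,-4,-1],[0,0,-2]]

  R1 -= 3·R0 → [0,-4,-1]
  R2 -= 4·R0 → [0,0,-2]
  R2 -= 0·R1 → [0,0,-2]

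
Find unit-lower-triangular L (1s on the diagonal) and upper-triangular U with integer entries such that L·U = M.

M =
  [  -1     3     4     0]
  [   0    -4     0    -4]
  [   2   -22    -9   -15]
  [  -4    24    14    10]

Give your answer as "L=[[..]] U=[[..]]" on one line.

L=[[1,0,0,0],[0,1,0,0],[-2,4,1,0],[4,-3,2,1]] U=[[-1,3,4,0],[0,-4,0,-4],[0,0,-1,1],[0,0,0,-4]]

  r1 -= 0·r0 → [0,-4,0,-4]
  r2 -= -2·r0 → [0,-16,-1,-15]
  r3 -= 4·r0 → [0,12,-2,10]
  r2 -= 4·r1 → [0,0,-1,1]
  r3 -= -3·r1 → [0,0,-2,-2]
  r3 -= 2·r2 → [0,0,0,-4]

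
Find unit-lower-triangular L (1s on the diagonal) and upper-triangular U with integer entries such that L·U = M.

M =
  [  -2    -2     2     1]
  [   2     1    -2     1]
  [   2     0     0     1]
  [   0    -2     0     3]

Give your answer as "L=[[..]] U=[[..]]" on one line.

  row1 -= -1·row0 → [0,-1,0,2]
  row2 -= -1·row0 → [0,-2,2,2]
  row3 -= 0·row0 → [0,-2,0,3]
  row2 -= 2·row1 → [0,0,2,-2]
  row3 -= 2·row1 → [0,0,0,-1]
  row3 -= 0·row2 → [0,0,0,-1]

L=[[1,0,0,0],[-1,1,0,0],[-1,2,1,0],[0,2,0,1]] U=[[-2,-2,2,1],[0,-1,0,2],[0,0,2,-2],[0,0,0,-1]]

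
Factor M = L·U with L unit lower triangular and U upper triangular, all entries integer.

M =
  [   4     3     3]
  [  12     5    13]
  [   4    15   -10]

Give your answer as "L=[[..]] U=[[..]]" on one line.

L=[[1,0,0],[3,1,0],[1,-3,1]] U=[[4,3,3],[0,-4,4],[0,0,-1]]

  r1 -= 3·r0 → [0,-4,4]
  r2 -= 1·r0 → [0,12,-13]
  r2 -= -3·r1 → [0,0,-1]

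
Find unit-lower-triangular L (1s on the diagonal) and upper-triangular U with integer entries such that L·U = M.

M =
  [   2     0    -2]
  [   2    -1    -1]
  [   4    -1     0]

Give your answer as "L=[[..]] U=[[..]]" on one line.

L=[[1,0,0],[1,1,0],[2,1,1]] U=[[2,0,-2],[0,-1,1],[0,0,3]]

  R1 -= 1·R0 → [0,-1,1]
  R2 -= 2·R0 → [0,-1,4]
  R2 -= 1·R1 → [0,0,3]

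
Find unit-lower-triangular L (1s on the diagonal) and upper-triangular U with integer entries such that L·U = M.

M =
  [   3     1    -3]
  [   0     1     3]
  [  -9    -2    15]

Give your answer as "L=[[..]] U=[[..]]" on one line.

L=[[1,0,0],[0,1,0],[-3,1,1]] U=[[3,1,-3],[0,1,3],[0,0,3]]

  row1 -= 0·row0 → [0,1,3]
  row2 -= -3·row0 → [0,1,6]
  row2 -= 1·row1 → [0,0,3]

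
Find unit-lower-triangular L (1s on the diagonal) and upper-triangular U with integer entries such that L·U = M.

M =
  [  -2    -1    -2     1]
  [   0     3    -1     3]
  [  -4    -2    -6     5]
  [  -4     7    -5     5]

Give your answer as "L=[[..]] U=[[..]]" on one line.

  row1 -= 0·row0 → [0,3,-1,3]
  row2 -= 2·row0 → [0,0,-2,3]
  row3 -= 2·row0 → [0,9,-1,3]
  row2 -= 0·row1 → [0,0,-2,3]
  row3 -= 3·row1 → [0,0,2,-6]
  row3 -= -1·row2 → [0,0,0,-3]

L=[[1,0,0,0],[0,1,0,0],[2,0,1,0],[2,3,-1,1]] U=[[-2,-1,-2,1],[0,3,-1,3],[0,0,-2,3],[0,0,0,-3]]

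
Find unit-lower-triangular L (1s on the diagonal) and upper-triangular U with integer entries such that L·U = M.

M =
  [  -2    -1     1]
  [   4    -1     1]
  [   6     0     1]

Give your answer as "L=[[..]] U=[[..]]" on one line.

L=[[1,0,0],[-2,1,0],[-3,1,1]] U=[[-2,-1,1],[0,-3,3],[0,0,1]]

  R1 -= -2·R0 → [0,-3,3]
  R2 -= -3·R0 → [0,-3,4]
  R2 -= 1·R1 → [0,0,1]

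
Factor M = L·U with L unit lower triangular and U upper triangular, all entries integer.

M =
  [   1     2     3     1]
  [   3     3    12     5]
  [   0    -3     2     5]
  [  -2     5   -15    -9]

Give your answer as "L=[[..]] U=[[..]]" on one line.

L=[[1,0,0,0],[3,1,0,0],[0,1,1,0],[-2,-3,0,1]] U=[[1,2,3,1],[0,-3,3,2],[0,0,-1,3],[0,0,0,-1]]

  R1 -= 3·R0 → [0,-3,3,2]
  R2 -= 0·R0 → [0,-3,2,5]
  R3 -= -2·R0 → [0,9,-9,-7]
  R2 -= 1·R1 → [0,0,-1,3]
  R3 -= -3·R1 → [0,0,0,-1]
  R3 -= 0·R2 → [0,0,0,-1]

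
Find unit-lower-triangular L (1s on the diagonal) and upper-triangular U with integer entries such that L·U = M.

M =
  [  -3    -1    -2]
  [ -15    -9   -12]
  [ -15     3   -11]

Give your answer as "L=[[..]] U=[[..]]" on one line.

L=[[1,0,0],[5,1,0],[5,-2,1]] U=[[-3,-1,-2],[0,-4,-2],[0,0,-5]]

  r1 -= 5·r0 → [0,-4,-2]
  r2 -= 5·r0 → [0,8,-1]
  r2 -= -2·r1 → [0,0,-5]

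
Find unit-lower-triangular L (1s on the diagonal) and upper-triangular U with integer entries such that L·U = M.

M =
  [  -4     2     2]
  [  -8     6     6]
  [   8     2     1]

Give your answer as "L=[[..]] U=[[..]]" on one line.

  r1 -= 2·r0 → [0,2,2]
  r2 -= -2·r0 → [0,6,5]
  r2 -= 3·r1 → [0,0,-1]

L=[[1,0,0],[2,1,0],[-2,3,1]] U=[[-4,2,2],[0,2,2],[0,0,-1]]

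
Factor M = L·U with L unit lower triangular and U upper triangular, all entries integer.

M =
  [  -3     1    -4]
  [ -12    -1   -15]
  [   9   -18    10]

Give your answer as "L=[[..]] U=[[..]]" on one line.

L=[[1,0,0],[4,1,0],[-3,3,1]] U=[[-3,1,-4],[0,-5,1],[0,0,-5]]

  row1 -= 4·row0 → [0,-5,1]
  row2 -= -3·row0 → [0,-15,-2]
  row2 -= 3·row1 → [0,0,-5]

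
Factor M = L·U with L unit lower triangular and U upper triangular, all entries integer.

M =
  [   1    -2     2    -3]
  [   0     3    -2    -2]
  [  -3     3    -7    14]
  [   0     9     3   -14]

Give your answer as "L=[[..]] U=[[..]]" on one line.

  r1 -= 0·r0 → [0,3,-2,-2]
  r2 -= -3·r0 → [0,-3,-1,5]
  r3 -= 0·r0 → [0,9,3,-14]
  r2 -= -1·r1 → [0,0,-3,3]
  r3 -= 3·r1 → [0,0,9,-8]
  r3 -= -3·r2 → [0,0,0,1]

L=[[1,0,0,0],[0,1,0,0],[-3,-1,1,0],[0,3,-3,1]] U=[[1,-2,2,-3],[0,3,-2,-2],[0,0,-3,3],[0,0,0,1]]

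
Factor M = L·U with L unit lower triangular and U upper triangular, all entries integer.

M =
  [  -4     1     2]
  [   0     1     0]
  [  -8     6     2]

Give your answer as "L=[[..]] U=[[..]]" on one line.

L=[[1,0,0],[0,1,0],[2,4,1]] U=[[-4,1,2],[0,1,0],[0,0,-2]]

  row1 -= 0·row0 → [0,1,0]
  row2 -= 2·row0 → [0,4,-2]
  row2 -= 4·row1 → [0,0,-2]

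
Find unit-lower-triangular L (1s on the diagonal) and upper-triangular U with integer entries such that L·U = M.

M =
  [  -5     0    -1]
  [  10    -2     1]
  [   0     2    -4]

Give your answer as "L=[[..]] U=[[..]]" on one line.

  r1 -= -2·r0 → [0,-2,-1]
  r2 -= 0·r0 → [0,2,-4]
  r2 -= -1·r1 → [0,0,-5]

L=[[1,0,0],[-2,1,0],[0,-1,1]] U=[[-5,0,-1],[0,-2,-1],[0,0,-5]]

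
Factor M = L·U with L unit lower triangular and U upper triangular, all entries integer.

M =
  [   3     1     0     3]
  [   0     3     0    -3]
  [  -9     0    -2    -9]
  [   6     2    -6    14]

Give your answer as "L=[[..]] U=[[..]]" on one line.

  row1 -= 0·row0 → [0,3,0,-3]
  row2 -= -3·row0 → [0,3,-2,0]
  row3 -= 2·row0 → [0,0,-6,8]
  row2 -= 1·row1 → [0,0,-2,3]
  row3 -= 0·row1 → [0,0,-6,8]
  row3 -= 3·row2 → [0,0,0,-1]

L=[[1,0,0,0],[0,1,0,0],[-3,1,1,0],[2,0,3,1]] U=[[3,1,0,3],[0,3,0,-3],[0,0,-2,3],[0,0,0,-1]]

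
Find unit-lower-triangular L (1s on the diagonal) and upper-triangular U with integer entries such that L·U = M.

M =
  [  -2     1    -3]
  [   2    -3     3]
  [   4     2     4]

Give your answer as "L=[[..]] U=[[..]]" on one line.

L=[[1,0,0],[-1,1,0],[-2,-2,1]] U=[[-2,1,-3],[0,-2,0],[0,0,-2]]

  R1 -= -1·R0 → [0,-2,0]
  R2 -= -2·R0 → [0,4,-2]
  R2 -= -2·R1 → [0,0,-2]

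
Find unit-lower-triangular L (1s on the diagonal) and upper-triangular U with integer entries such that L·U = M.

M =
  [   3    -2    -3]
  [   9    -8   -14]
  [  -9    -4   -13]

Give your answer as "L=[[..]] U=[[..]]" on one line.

  row1 -= 3·row0 → [0,-2,-5]
  row2 -= -3·row0 → [0,-10,-22]
  row2 -= 5·row1 → [0,0,3]

L=[[1,0,0],[3,1,0],[-3,5,1]] U=[[3,-2,-3],[0,-2,-5],[0,0,3]]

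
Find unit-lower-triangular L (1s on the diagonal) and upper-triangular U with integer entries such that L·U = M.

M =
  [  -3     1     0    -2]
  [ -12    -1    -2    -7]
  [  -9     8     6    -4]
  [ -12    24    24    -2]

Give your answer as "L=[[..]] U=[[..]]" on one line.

L=[[1,0,0,0],[4,1,0,0],[3,-1,1,0],[4,-4,4,1]] U=[[-3,1,0,-2],[0,-5,-2,1],[0,0,4,3],[0,0,0,-2]]

  R1 -= 4·R0 → [0,-5,-2,1]
  R2 -= 3·R0 → [0,5,6,2]
  R3 -= 4·R0 → [0,20,24,6]
  R2 -= -1·R1 → [0,0,4,3]
  R3 -= -4·R1 → [0,0,16,10]
  R3 -= 4·R2 → [0,0,0,-2]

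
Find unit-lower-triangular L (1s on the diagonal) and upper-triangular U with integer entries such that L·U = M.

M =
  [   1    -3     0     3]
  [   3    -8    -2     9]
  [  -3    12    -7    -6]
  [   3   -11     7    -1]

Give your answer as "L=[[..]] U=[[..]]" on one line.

L=[[1,0,0,0],[3,1,0,0],[-3,3,1,0],[3,-2,-3,1]] U=[[1,-3,0,3],[0,1,-2,0],[0,0,-1,3],[0,0,0,-1]]

  R1 -= 3·R0 → [0,1,-2,0]
  R2 -= -3·R0 → [0,3,-7,3]
  R3 -= 3·R0 → [0,-2,7,-10]
  R2 -= 3·R1 → [0,0,-1,3]
  R3 -= -2·R1 → [0,0,3,-10]
  R3 -= -3·R2 → [0,0,0,-1]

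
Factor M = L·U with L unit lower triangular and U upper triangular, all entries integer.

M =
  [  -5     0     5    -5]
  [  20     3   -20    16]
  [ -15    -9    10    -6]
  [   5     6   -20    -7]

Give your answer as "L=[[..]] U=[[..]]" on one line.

L=[[1,0,0,0],[-4,1,0,0],[3,-3,1,0],[-1,2,3,1]] U=[[-5,0,5,-5],[0,3,0,-4],[0,0,-5,-3],[0,0,0,5]]

  row1 -= -4·row0 → [0,3,0,-4]
  row2 -= 3·row0 → [0,-9,-5,9]
  row3 -= -1·row0 → [0,6,-15,-12]
  row2 -= -3·row1 → [0,0,-5,-3]
  row3 -= 2·row1 → [0,0,-15,-4]
  row3 -= 3·row2 → [0,0,0,5]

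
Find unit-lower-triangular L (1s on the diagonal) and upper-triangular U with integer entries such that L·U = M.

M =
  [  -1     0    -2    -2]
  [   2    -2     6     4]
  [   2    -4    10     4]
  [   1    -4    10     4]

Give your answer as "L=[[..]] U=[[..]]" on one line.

  r1 -= -2·r0 → [0,-2,2,0]
  r2 -= -2·r0 → [0,-4,6,0]
  r3 -= -1·r0 → [0,-4,8,2]
  r2 -= 2·r1 → [0,0,2,0]
  r3 -= 2·r1 → [0,0,4,2]
  r3 -= 2·r2 → [0,0,0,2]

L=[[1,0,0,0],[-2,1,0,0],[-2,2,1,0],[-1,2,2,1]] U=[[-1,0,-2,-2],[0,-2,2,0],[0,0,2,0],[0,0,0,2]]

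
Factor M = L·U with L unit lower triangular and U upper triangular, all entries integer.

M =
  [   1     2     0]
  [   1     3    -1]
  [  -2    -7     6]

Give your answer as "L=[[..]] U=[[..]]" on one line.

  row1 -= 1·row0 → [0,1,-1]
  row2 -= -2·row0 → [0,-3,6]
  row2 -= -3·row1 → [0,0,3]

L=[[1,0,0],[1,1,0],[-2,-3,1]] U=[[1,2,0],[0,1,-1],[0,0,3]]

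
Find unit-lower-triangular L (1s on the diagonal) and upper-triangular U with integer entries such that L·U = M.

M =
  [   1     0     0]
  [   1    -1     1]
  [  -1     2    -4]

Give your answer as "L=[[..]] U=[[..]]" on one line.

L=[[1,0,0],[1,1,0],[-1,-2,1]] U=[[1,0,0],[0,-1,1],[0,0,-2]]

  row1 -= 1·row0 → [0,-1,1]
  row2 -= -1·row0 → [0,2,-4]
  row2 -= -2·row1 → [0,0,-2]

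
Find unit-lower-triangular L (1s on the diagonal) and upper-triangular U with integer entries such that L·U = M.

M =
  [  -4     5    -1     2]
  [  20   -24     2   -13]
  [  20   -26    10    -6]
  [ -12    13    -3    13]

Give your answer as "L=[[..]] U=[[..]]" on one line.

  row1 -= -5·row0 → [0,1,-3,-3]
  row2 -= -5·row0 → [0,-1,5,4]
  row3 -= 3·row0 → [0,-2,0,7]
  row2 -= -1·row1 → [0,0,2,1]
  row3 -= -2·row1 → [0,0,-6,1]
  row3 -= -3·row2 → [0,0,0,4]

L=[[1,0,0,0],[-5,1,0,0],[-5,-1,1,0],[3,-2,-3,1]] U=[[-4,5,-1,2],[0,1,-3,-3],[0,0,2,1],[0,0,0,4]]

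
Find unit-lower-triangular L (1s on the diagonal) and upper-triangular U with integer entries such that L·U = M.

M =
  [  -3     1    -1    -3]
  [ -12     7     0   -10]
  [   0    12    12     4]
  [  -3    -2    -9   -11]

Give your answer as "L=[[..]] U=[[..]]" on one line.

  R1 -= 4·R0 → [0,3,4,2]
  R2 -= 0·R0 → [0,12,12,4]
  R3 -= 1·R0 → [0,-3,-8,-8]
  R2 -= 4·R1 → [0,0,-4,-4]
  R3 -= -1·R1 → [0,0,-4,-6]
  R3 -= 1·R2 → [0,0,0,-2]

L=[[1,0,0,0],[4,1,0,0],[0,4,1,0],[1,-1,1,1]] U=[[-3,1,-1,-3],[0,3,4,2],[0,0,-4,-4],[0,0,0,-2]]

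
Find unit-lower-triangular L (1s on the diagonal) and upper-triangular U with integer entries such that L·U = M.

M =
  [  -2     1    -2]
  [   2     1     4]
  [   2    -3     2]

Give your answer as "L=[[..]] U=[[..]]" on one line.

L=[[1,0,0],[-1,1,0],[-1,-1,1]] U=[[-2,1,-2],[0,2,2],[0,0,2]]

  r1 -= -1·r0 → [0,2,2]
  r2 -= -1·r0 → [0,-2,0]
  r2 -= -1·r1 → [0,0,2]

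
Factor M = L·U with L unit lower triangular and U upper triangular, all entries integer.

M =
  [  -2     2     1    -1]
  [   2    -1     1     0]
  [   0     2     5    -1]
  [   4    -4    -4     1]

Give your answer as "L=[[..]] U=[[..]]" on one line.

L=[[1,0,0,0],[-1,1,0,0],[0,2,1,0],[-2,0,-2,1]] U=[[-2,2,1,-1],[0,1,2,-1],[0,0,1,1],[0,0,0,1]]

  row1 -= -1·row0 → [0,1,2,-1]
  row2 -= 0·row0 → [0,2,5,-1]
  row3 -= -2·row0 → [0,0,-2,-1]
  row2 -= 2·row1 → [0,0,1,1]
  row3 -= 0·row1 → [0,0,-2,-1]
  row3 -= -2·row2 → [0,0,0,1]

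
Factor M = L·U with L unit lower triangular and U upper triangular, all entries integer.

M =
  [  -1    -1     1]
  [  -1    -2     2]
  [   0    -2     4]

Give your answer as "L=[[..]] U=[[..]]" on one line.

L=[[1,0,0],[1,1,0],[0,2,1]] U=[[-1,-1,1],[0,-1,1],[0,0,2]]

  row1 -= 1·row0 → [0,-1,1]
  row2 -= 0·row0 → [0,-2,4]
  row2 -= 2·row1 → [0,0,2]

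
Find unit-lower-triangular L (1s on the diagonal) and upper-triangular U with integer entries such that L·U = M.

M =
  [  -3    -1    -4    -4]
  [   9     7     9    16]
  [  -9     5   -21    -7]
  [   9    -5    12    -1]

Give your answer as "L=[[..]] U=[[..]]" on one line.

  R1 -= -3·R0 → [0,4,-3,4]
  R2 -= 3·R0 → [0,8,-9,5]
  R3 -= -3·R0 → [0,-8,0,-13]
  R2 -= 2·R1 → [0,0,-3,-3]
  R3 -= -2·R1 → [0,0,-6,-5]
  R3 -= 2·R2 → [0,0,0,1]

L=[[1,0,0,0],[-3,1,0,0],[3,2,1,0],[-3,-2,2,1]] U=[[-3,-1,-4,-4],[0,4,-3,4],[0,0,-3,-3],[0,0,0,1]]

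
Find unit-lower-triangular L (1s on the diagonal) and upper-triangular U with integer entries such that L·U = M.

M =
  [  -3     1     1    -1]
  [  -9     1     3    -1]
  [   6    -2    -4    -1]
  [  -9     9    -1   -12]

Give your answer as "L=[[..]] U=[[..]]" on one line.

L=[[1,0,0,0],[3,1,0,0],[-2,0,1,0],[3,-3,2,1]] U=[[-3,1,1,-1],[0,-2,0,2],[0,0,-2,-3],[0,0,0,3]]

  r1 -= 3·r0 → [0,-2,0,2]
  r2 -= -2·r0 → [0,0,-2,-3]
  r3 -= 3·r0 → [0,6,-4,-9]
  r2 -= 0·r1 → [0,0,-2,-3]
  r3 -= -3·r1 → [0,0,-4,-3]
  r3 -= 2·r2 → [0,0,0,3]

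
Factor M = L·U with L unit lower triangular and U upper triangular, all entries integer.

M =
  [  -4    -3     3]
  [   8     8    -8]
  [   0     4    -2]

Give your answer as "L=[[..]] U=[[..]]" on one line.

  R1 -= -2·R0 → [0,2,-2]
  R2 -= 0·R0 → [0,4,-2]
  R2 -= 2·R1 → [0,0,2]

L=[[1,0,0],[-2,1,0],[0,2,1]] U=[[-4,-3,3],[0,2,-2],[0,0,2]]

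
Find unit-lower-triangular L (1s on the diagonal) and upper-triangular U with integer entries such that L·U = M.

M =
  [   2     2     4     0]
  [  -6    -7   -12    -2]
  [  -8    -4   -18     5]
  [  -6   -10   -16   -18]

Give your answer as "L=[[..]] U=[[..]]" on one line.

  row1 -= -3·row0 → [0,-1,0,-2]
  row2 -= -4·row0 → [0,4,-2,5]
  row3 -= -3·row0 → [0,-4,-4,-18]
  row2 -= -4·row1 → [0,0,-2,-3]
  row3 -= 4·row1 → [0,0,-4,-10]
  row3 -= 2·row2 → [0,0,0,-4]

L=[[1,0,0,0],[-3,1,0,0],[-4,-4,1,0],[-3,4,2,1]] U=[[2,2,4,0],[0,-1,0,-2],[0,0,-2,-3],[0,0,0,-4]]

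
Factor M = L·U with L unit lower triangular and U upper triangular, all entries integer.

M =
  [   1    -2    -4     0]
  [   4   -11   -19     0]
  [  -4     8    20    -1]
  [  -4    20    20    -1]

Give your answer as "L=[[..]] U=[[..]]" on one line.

  row1 -= 4·row0 → [0,-3,-3,0]
  row2 -= -4·row0 → [0,0,4,-1]
  row3 -= -4·row0 → [0,12,4,-1]
  row2 -= 0·row1 → [0,0,4,-1]
  row3 -= -4·row1 → [0,0,-8,-1]
  row3 -= -2·row2 → [0,0,0,-3]

L=[[1,0,0,0],[4,1,0,0],[-4,0,1,0],[-4,-4,-2,1]] U=[[1,-2,-4,0],[0,-3,-3,0],[0,0,4,-1],[0,0,0,-3]]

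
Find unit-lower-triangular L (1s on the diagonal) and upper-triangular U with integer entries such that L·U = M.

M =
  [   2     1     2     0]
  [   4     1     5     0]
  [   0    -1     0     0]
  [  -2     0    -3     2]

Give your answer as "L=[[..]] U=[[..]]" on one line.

  r1 -= 2·r0 → [0,-1,1,0]
  r2 -= 0·r0 → [0,-1,0,0]
  r3 -= -1·r0 → [0,1,-1,2]
  r2 -= 1·r1 → [0,0,-1,0]
  r3 -= -1·r1 → [0,0,0,2]
  r3 -= 0·r2 → [0,0,0,2]

L=[[1,0,0,0],[2,1,0,0],[0,1,1,0],[-1,-1,0,1]] U=[[2,1,2,0],[0,-1,1,0],[0,0,-1,0],[0,0,0,2]]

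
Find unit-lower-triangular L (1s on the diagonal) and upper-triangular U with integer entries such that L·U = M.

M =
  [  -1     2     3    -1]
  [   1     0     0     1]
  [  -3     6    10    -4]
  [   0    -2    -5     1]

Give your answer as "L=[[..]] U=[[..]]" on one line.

L=[[1,0,0,0],[-1,1,0,0],[3,0,1,0],[0,-1,-2,1]] U=[[-1,2,3,-1],[0,2,3,0],[0,0,1,-1],[0,0,0,-1]]

  r1 -= -1·r0 → [0,2,3,0]
  r2 -= 3·r0 → [0,0,1,-1]
  r3 -= 0·r0 → [0,-2,-5,1]
  r2 -= 0·r1 → [0,0,1,-1]
  r3 -= -1·r1 → [0,0,-2,1]
  r3 -= -2·r2 → [0,0,0,-1]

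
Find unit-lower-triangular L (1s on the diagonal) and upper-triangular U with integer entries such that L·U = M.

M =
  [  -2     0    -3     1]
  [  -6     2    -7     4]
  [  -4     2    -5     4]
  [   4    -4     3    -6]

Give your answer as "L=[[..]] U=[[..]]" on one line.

  row1 -= 3·row0 → [0,2,2,1]
  row2 -= 2·row0 → [0,2,1,2]
  row3 -= -2·row0 → [0,-4,-3,-4]
  row2 -= 1·row1 → [0,0,-1,1]
  row3 -= -2·row1 → [0,0,1,-2]
  row3 -= -1·row2 → [0,0,0,-1]

L=[[1,0,0,0],[3,1,0,0],[2,1,1,0],[-2,-2,-1,1]] U=[[-2,0,-3,1],[0,2,2,1],[0,0,-1,1],[0,0,0,-1]]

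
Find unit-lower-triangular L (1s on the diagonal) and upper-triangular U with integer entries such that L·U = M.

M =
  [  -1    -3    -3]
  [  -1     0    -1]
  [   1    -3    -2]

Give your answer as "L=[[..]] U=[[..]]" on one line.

  row1 -= 1·row0 → [0,3,2]
  row2 -= -1·row0 → [0,-6,-5]
  row2 -= -2·row1 → [0,0,-1]

L=[[1,0,0],[1,1,0],[-1,-2,1]] U=[[-1,-3,-3],[0,3,2],[0,0,-1]]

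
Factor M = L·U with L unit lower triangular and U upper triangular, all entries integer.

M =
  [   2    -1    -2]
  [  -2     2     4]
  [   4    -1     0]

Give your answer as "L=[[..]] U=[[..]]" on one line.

  r1 -= -1·r0 → [0,1,2]
  r2 -= 2·r0 → [0,1,4]
  r2 -= 1·r1 → [0,0,2]

L=[[1,0,0],[-1,1,0],[2,1,1]] U=[[2,-1,-2],[0,1,2],[0,0,2]]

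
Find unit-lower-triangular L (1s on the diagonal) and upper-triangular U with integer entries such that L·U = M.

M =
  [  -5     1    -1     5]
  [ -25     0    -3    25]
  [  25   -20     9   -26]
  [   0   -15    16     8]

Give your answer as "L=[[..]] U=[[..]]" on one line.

  row1 -= 5·row0 → [0,-5,2,0]
  row2 -= -5·row0 → [0,-15,4,-1]
  row3 -= 0·row0 → [0,-15,16,8]
  row2 -= 3·row1 → [0,0,-2,-1]
  row3 -= 3·row1 → [0,0,10,8]
  row3 -= -5·row2 → [0,0,0,3]

L=[[1,0,0,0],[5,1,0,0],[-5,3,1,0],[0,3,-5,1]] U=[[-5,1,-1,5],[0,-5,2,0],[0,0,-2,-1],[0,0,0,3]]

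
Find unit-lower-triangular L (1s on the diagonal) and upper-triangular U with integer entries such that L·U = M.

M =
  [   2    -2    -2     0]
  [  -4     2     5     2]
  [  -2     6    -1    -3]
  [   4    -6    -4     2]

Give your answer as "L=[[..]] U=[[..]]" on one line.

  r1 -= -2·r0 → [0,-2,1,2]
  r2 -= -1·r0 → [0,4,-3,-3]
  r3 -= 2·r0 → [0,-2,0,2]
  r2 -= -2·r1 → [0,0,-1,1]
  r3 -= 1·r1 → [0,0,-1,0]
  r3 -= 1·r2 → [0,0,0,-1]

L=[[1,0,0,0],[-2,1,0,0],[-1,-2,1,0],[2,1,1,1]] U=[[2,-2,-2,0],[0,-2,1,2],[0,0,-1,1],[0,0,0,-1]]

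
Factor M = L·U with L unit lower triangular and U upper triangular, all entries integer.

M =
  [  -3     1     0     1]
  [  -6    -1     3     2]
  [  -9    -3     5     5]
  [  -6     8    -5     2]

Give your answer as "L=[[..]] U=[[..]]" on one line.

L=[[1,0,0,0],[2,1,0,0],[3,2,1,0],[2,-2,-1,1]] U=[[-3,1,0,1],[0,-3,3,0],[0,0,-1,2],[0,0,0,2]]

  R1 -= 2·R0 → [0,-3,3,0]
  R2 -= 3·R0 → [0,-6,5,2]
  R3 -= 2·R0 → [0,6,-5,0]
  R2 -= 2·R1 → [0,0,-1,2]
  R3 -= -2·R1 → [0,0,1,0]
  R3 -= -1·R2 → [0,0,0,2]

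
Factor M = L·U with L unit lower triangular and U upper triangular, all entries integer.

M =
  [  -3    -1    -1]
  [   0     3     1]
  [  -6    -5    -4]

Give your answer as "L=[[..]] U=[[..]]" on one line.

L=[[1,0,0],[0,1,0],[2,-1,1]] U=[[-3,-1,-1],[0,3,1],[0,0,-1]]

  R1 -= 0·R0 → [0,3,1]
  R2 -= 2·R0 → [0,-3,-2]
  R2 -= -1·R1 → [0,0,-1]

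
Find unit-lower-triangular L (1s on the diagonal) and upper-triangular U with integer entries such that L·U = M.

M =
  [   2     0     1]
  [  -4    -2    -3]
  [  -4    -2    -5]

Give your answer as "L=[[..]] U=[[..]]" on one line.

L=[[1,0,0],[-2,1,0],[-2,1,1]] U=[[2,0,1],[0,-2,-1],[0,0,-2]]

  r1 -= -2·r0 → [0,-2,-1]
  r2 -= -2·r0 → [0,-2,-3]
  r2 -= 1·r1 → [0,0,-2]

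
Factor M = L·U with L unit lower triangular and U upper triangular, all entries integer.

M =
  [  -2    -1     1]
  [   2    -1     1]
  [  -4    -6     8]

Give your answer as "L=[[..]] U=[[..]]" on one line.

  R1 -= -1·R0 → [0,-2,2]
  R2 -= 2·R0 → [0,-4,6]
  R2 -= 2·R1 → [0,0,2]

L=[[1,0,0],[-1,1,0],[2,2,1]] U=[[-2,-1,1],[0,-2,2],[0,0,2]]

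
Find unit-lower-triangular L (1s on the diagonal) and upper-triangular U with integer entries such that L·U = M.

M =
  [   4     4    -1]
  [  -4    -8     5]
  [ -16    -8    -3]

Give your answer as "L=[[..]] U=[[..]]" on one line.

L=[[1,0,0],[-1,1,0],[-4,-2,1]] U=[[4,4,-1],[0,-4,4],[0,0,1]]

  row1 -= -1·row0 → [0,-4,4]
  row2 -= -4·row0 → [0,8,-7]
  row2 -= -2·row1 → [0,0,1]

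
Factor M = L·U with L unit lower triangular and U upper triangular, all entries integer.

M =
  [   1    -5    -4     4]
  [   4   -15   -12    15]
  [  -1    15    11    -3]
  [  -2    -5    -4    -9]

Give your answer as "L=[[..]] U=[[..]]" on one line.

  R1 -= 4·R0 → [0,5,4,-1]
  R2 -= -1·R0 → [0,10,7,1]
  R3 -= -2·R0 → [0,-15,-12,-1]
  R2 -= 2·R1 → [0,0,-1,3]
  R3 -= -3·R1 → [0,0,0,-4]
  R3 -= 0·R2 → [0,0,0,-4]

L=[[1,0,0,0],[4,1,0,0],[-1,2,1,0],[-2,-3,0,1]] U=[[1,-5,-4,4],[0,5,4,-1],[0,0,-1,3],[0,0,0,-4]]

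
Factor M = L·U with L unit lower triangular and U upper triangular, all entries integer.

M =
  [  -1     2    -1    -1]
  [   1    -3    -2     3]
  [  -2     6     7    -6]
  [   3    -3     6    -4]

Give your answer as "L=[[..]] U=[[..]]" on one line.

L=[[1,0,0,0],[-1,1,0,0],[2,-2,1,0],[-3,-3,-2,1]] U=[[-1,2,-1,-1],[0,-1,-3,2],[0,0,3,0],[0,0,0,-1]]

  r1 -= -1·r0 → [0,-1,-3,2]
  r2 -= 2·r0 → [0,2,9,-4]
  r3 -= -3·r0 → [0,3,3,-7]
  r2 -= -2·r1 → [0,0,3,0]
  r3 -= -3·r1 → [0,0,-6,-1]
  r3 -= -2·r2 → [0,0,0,-1]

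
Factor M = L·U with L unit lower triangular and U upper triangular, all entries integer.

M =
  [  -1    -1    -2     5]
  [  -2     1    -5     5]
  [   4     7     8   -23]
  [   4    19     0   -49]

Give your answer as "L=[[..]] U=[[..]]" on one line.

L=[[1,0,0,0],[2,1,0,0],[-4,1,1,0],[-4,5,-3,1]] U=[[-1,-1,-2,5],[0,3,-1,-5],[0,0,1,2],[0,0,0,2]]

  R1 -= 2·R0 → [0,3,-1,-5]
  R2 -= -4·R0 → [0,3,0,-3]
  R3 -= -4·R0 → [0,15,-8,-29]
  R2 -= 1·R1 → [0,0,1,2]
  R3 -= 5·R1 → [0,0,-3,-4]
  R3 -= -3·R2 → [0,0,0,2]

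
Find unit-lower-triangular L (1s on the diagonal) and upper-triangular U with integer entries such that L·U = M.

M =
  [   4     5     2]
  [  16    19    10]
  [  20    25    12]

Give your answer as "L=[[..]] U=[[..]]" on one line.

  r1 -= 4·r0 → [0,-1,2]
  r2 -= 5·r0 → [0,0,2]
  r2 -= 0·r1 → [0,0,2]

L=[[1,0,0],[4,1,0],[5,0,1]] U=[[4,5,2],[0,-1,2],[0,0,2]]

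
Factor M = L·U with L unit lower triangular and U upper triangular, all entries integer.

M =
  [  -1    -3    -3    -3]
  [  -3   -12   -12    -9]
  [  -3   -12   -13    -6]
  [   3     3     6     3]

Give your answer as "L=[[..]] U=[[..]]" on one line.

  R1 -= 3·R0 → [0,-3,-3,0]
  R2 -= 3·R0 → [0,-3,-4,3]
  R3 -= -3·R0 → [0,-6,-3,-6]
  R2 -= 1·R1 → [0,0,-1,3]
  R3 -= 2·R1 → [0,0,3,-6]
  R3 -= -3·R2 → [0,0,0,3]

L=[[1,0,0,0],[3,1,0,0],[3,1,1,0],[-3,2,-3,1]] U=[[-1,-3,-3,-3],[0,-3,-3,0],[0,0,-1,3],[0,0,0,3]]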